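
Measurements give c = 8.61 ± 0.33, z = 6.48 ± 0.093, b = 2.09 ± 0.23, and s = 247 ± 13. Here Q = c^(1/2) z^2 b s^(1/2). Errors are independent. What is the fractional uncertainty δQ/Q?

0.118

Each factor contributes (exponent × relative error)² to (δQ/Q)²:
  (½·δc/c)² = (0.5×0.0383)² = 0.000367;  (2·δz/z)² = (2×0.0144)² = 0.000824;  (1·δb/b)² = (1×0.110)² = 0.0121;  (½·δs/s)² = (0.5×0.0526)² = 0.000693
δQ/Q = √(0.0140) = 0.118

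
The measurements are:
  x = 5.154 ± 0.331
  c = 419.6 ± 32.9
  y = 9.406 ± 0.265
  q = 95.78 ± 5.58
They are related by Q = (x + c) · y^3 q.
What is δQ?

Let u = x + c = 424.8. δu = √(δx² + δc²) = √(0.110 + 1080) = 32.9, so δu/u = 0.0775.
Q is then a monomial in u, y, q:
δQ/Q = √((δu/u)² + (3·δy/y)² + (1·δq/q)²) = √(0.00600 + 0.00714 + 0.00339) = 0.129
Q = 3.386e+07, so δQ = 0.129 × 3.386e+07 = 4.35e+06.

4.35e+06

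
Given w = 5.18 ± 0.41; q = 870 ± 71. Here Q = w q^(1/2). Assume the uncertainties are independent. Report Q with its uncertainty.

153 ± 13.6

For a monomial Q ∝ w, q^(1/2), fractional errors add in quadrature:
  (1·δw/w)² = (1×0.0792)² = 0.00626;  (½·δq/q)² = (0.5×0.0816)² = 0.00167
δQ/Q = √(0.00793) = 0.0890
Q = 153, so δQ = 0.0890 × 153 = 13.6.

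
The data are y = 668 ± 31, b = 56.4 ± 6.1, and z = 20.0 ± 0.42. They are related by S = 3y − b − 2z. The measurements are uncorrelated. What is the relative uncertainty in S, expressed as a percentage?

Each term contributes (cᵢ δxᵢ)² to (δS)²:
  (3·δy)² = 8650;  (δb)² = 37.2;  (2·δz)² = 0.706
δS = √(8690) = 93.2
S = 1910, so δS/S = 93.2/1910 = 0.0489.

4.89%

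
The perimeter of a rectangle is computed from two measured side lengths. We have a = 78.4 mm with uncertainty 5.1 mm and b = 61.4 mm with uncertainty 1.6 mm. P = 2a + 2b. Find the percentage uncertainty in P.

Sums and differences: (δP)² = Σ (cᵢ δxᵢ)².
  (2·δa)² = 104;  (2·δb)² = 10.2
δP = √(114) = 10.7 mm
P = 280 mm, so δP/P = 10.7/280 = 0.0382.

3.82%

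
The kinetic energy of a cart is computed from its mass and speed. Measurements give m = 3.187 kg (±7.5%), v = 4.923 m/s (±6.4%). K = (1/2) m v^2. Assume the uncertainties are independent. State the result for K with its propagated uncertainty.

38.62 ± 5.73 J

For a monomial K ∝ m, v^2, fractional errors add in quadrature:
  (1·δm/m)² = (1×0.0750)² = 0.00562;  (2·δv/v)² = (2×0.0640)² = 0.0164
δK/K = √(0.0220) = 0.148
K = 38.62 J, so δK = 0.148 × 38.62 = 5.73 J.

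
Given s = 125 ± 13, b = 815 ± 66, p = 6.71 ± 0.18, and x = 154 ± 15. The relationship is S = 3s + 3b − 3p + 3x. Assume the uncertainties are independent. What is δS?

For a sum/difference, combine absolute errors in quadrature:
  (3·δs)² = 1520;  (3·δb)² = 39200;  (3·δp)² = 0.292;  (3·δx)² = 2020
δS = √(42800) = 207

207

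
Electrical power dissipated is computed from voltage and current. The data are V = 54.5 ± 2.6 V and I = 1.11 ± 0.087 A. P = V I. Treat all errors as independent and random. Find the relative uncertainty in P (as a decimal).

Each factor contributes (exponent × relative error)² to (δP/P)²:
  (1·δV/V)² = (1×0.0477)² = 0.00228;  (1·δI/I)² = (1×0.0784)² = 0.00614
δP/P = √(0.00842) = 0.0918

0.0918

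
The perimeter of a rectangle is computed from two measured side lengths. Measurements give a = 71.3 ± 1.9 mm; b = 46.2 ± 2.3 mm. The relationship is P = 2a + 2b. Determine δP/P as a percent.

Each term contributes (cᵢ δxᵢ)² to (δP)²:
  (2·δa)² = 14.4;  (2·δb)² = 21.2
δP = √(35.6) = 5.97 mm
P = 235 mm, so δP/P = 5.97/235 = 0.0254.

2.54%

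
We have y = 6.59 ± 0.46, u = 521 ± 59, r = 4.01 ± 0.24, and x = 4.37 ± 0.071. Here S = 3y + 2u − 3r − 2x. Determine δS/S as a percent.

11.3%

S is a linear combination, so absolute uncertainties add in quadrature:
  (3·δy)² = 1.90;  (2·δu)² = 13900;  (3·δr)² = 0.518;  (2·δx)² = 0.0202
δS = √(13900) = 118
S = 1040, so δS/S = 118/1040 = 0.113.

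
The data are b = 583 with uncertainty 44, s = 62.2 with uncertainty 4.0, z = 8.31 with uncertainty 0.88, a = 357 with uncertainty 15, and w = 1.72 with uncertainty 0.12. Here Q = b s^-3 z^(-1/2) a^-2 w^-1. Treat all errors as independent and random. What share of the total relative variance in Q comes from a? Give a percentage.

(δQ/Q)² = (1·δb/b)² + (-3·δs/s)² + (−½·δz/z)² + (-2·δa/a)² + (-1·δw/w)²
  b term: (1×0.0755)² = 0.00570
  s term: (-3×0.0643)² = 0.0372
  z term: (-0.5×0.106)² = 0.00280
  a term: (-2×0.0420)² = 0.00706
  w term: (-1×0.0698)² = 0.00487
Total = 0.0576. Share from a = 0.00706/0.0576 = 0.122.

12.2%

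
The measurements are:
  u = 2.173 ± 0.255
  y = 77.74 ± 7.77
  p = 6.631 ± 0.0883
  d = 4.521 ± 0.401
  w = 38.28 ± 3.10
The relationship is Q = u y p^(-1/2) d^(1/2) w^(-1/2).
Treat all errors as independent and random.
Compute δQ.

Q is a product of powers, so relative uncertainties combine in quadrature:
  (1·δu/u)² = (1×0.117)² = 0.0138;  (1·δy/y)² = (1×0.0999)² = 0.00999;  (−½·δp/p)² = (-0.5×0.0133)² = 4.43e-05;  (½·δd/d)² = (0.5×0.0887)² = 0.00197;  (−½·δw/w)² = (-0.5×0.0810)² = 0.00164
δQ/Q = √(0.0274) = 0.166
Q = 22.54, so δQ = 0.166 × 22.54 = 3.73.

3.73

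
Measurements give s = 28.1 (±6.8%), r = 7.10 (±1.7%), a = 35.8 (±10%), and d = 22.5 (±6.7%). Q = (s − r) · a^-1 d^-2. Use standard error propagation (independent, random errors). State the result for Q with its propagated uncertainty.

Let u = s − r = 21.0. δu = √(δs² + δr²) = √(3.65 + 0.0146) = 1.91, so δu/u = 0.0912.
Q is then a monomial in u, a, d:
δQ/Q = √((δu/u)² + (-1·δa/a)² + (-2·δd/d)²) = √(0.00831 + 0.0100 + 0.0180) = 0.190
Q = 0.00116, so δQ = 0.190 × 0.00116 = 0.000221.

0.00116 ± 0.000221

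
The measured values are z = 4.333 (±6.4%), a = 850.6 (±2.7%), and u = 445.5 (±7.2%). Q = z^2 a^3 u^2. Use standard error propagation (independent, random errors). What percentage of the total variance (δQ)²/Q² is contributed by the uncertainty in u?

47.5%

(δQ/Q)² = (2·δz/z)² + (3·δa/a)² + (2·δu/u)²
  z term: (2×0.0640)² = 0.0164
  a term: (3×0.0270)² = 0.00656
  u term: (2×0.0720)² = 0.0207
Total = 0.0437. Share from u = 0.0207/0.0437 = 0.475.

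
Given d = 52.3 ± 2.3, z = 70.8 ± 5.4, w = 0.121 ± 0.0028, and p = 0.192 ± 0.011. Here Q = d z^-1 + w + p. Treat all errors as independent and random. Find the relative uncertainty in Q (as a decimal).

Let h = d·z^-1 = 0.739. δh/h = √((1·δd/d)² + (-1·δz/z)²) = √(0.00193 + 0.00582) = 0.0880, so δh = 0.0650.
Q = h + w + p: δQ = √(δh² + δw² + δp²) = √(0.00423 + 7.84e-06 + 0.000121) = 0.0660
Q = 1.05, so δQ/Q = 0.0660/1.05 = 0.0628.

0.0628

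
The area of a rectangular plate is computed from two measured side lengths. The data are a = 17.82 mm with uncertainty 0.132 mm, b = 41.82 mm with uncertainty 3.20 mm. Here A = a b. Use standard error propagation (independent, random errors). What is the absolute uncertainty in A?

Products/powers → add relative errors in quadrature, weighted by exponent:
  (1·δa/a)² = (1×0.00741)² = 5.49e-05;  (1·δb/b)² = (1×0.0765)² = 0.00586
δA/A = √(0.00591) = 0.0769
A = 745.2 mm^2, so δA = 0.0769 × 745.2 = 57.3 mm^2.

57.3 mm^2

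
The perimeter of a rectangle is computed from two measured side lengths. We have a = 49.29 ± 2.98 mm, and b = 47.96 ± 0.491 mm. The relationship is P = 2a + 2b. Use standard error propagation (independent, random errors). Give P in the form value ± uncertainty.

Sums and differences: (δP)² = Σ (cᵢ δxᵢ)².
  (2·δa)² = 35.5;  (2·δb)² = 0.964
δP = √(36.5) = 6.04 mm
P = 194.5 mm.

194.5 ± 6.04 mm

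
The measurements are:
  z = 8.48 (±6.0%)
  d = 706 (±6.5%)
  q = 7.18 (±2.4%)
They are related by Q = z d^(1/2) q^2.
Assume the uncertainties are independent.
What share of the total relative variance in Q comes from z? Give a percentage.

(δQ/Q)² = (1·δz/z)² + (½·δd/d)² + (2·δq/q)²
  z term: (1×0.0600)² = 0.00360
  d term: (0.5×0.0650)² = 0.00106
  q term: (2×0.0240)² = 0.00230
Total = 0.00696. Share from z = 0.00360/0.00696 = 0.517.

51.7%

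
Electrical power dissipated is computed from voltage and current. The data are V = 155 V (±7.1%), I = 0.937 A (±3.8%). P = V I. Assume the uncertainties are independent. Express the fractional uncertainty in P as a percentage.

Relative error in a monomial: (δP/P)² = Σ (nᵢ · δxᵢ/xᵢ)².
  (1·δV/V)² = (1×0.0710)² = 0.00504;  (1·δI/I)² = (1×0.0380)² = 0.00144
δP/P = √(0.00648) = 0.0805

8.05%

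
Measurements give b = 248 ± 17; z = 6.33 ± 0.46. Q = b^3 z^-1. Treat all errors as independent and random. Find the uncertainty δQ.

Relative error in a monomial: (δQ/Q)² = Σ (nᵢ · δxᵢ/xᵢ)².
  (3·δb/b)² = (3×0.0685)² = 0.0423;  (-1·δz/z)² = (-1×0.0727)² = 0.00528
δQ/Q = √(0.0476) = 0.218
Q = 2.41e+06, so δQ = 0.218 × 2.41e+06 = 5.26e+05.

5.26e+05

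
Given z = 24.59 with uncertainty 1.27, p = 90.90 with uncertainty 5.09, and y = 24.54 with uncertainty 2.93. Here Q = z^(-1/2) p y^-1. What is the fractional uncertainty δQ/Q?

For a monomial Q ∝ z^(-1/2), p, y^-1, fractional errors add in quadrature:
  (−½·δz/z)² = (-0.5×0.0516)² = 0.000667;  (1·δp/p)² = (1×0.0560)² = 0.00314;  (-1·δy/y)² = (-1×0.119)² = 0.0143
δQ/Q = √(0.0181) = 0.134

0.134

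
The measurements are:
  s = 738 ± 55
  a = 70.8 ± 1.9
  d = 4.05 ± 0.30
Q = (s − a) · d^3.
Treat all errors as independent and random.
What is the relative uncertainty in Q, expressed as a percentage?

Let u = s − a = 667. δu = √(δs² + δa²) = √(3020 + 3.61) = 55.0, so δu/u = 0.0825.
Q is then a monomial in u, d:
δQ/Q = √((δu/u)² + (3·δd/d)²) = √(0.00680 + 0.0494) = 0.237

23.7%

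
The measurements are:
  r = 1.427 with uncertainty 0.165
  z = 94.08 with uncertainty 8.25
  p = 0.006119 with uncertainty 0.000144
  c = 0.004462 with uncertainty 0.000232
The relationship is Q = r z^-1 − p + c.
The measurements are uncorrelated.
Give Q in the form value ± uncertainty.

Let w = r·z^-1 = 0.01517. δw/w = √((1·δr/r)² + (-1·δz/z)²) = √(0.0134 + 0.00769) = 0.145, so δw = 0.00220.
Q = w − p + c: δQ = √(δw² + δp² + δc²) = √(4.85e-06 + 2.07e-08 + 5.38e-08) = 0.00222
Q = 0.01351.

0.01351 ± 0.00222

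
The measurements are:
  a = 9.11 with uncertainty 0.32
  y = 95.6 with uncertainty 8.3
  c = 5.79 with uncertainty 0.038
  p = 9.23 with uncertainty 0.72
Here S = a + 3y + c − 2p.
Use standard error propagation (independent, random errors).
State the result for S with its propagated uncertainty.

Absolute uncertainties add in quadrature for a linear combination:
  (δa)² = 0.102;  (3·δy)² = 620;  (δc)² = 0.00144;  (2·δp)² = 2.07
δS = √(622) = 24.9
S = 283.

283 ± 24.9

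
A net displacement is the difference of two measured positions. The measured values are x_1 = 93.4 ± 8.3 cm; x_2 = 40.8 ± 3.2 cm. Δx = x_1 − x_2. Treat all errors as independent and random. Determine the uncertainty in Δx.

8.90 cm

Δx is a linear combination, so absolute uncertainties add in quadrature:
  (δx_1)² = 68.9;  (δx_2)² = 10.2
δΔx = √(79.1) = 8.90 cm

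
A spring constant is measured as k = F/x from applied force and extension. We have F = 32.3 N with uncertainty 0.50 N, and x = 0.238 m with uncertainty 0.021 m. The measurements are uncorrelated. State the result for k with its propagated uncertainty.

Products/powers → add relative errors in quadrature, weighted by exponent:
  (1·δF/F)² = (1×0.0155)² = 0.000240;  (-1·δx/x)² = (-1×0.0882)² = 0.00779
δk/k = √(0.00803) = 0.0896
k = 136 N/m, so δk = 0.0896 × 136 = 12.2 N/m.

136 ± 12.2 N/m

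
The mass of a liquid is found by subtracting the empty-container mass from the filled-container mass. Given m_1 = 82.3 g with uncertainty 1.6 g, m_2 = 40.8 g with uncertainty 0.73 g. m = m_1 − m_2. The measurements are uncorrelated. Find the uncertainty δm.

1.76 g

For a sum/difference, combine absolute errors in quadrature:
  (δm_1)² = 2.56;  (δm_2)² = 0.533
δm = √(3.09) = 1.76 g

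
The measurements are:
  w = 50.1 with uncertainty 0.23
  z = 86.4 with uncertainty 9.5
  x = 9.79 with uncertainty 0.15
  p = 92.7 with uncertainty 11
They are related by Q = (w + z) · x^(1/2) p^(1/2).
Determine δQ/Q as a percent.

9.18%

Let u = w + z = 136. δu = √(δw² + δz²) = √(0.0529 + 90.2) = 9.50, so δu/u = 0.0696.
Q is then a monomial in u, x, p:
δQ/Q = √((δu/u)² + (½·δx/x)² + (½·δp/p)²) = √(0.00485 + 5.87e-05 + 0.00352) = 0.0918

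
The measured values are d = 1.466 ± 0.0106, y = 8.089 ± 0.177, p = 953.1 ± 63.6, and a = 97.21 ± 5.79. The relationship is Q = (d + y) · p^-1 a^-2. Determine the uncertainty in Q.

Let u = d + y = 9.555. δu = √(δd² + δy²) = √(0.000112 + 0.0313) = 0.177, so δu/u = 0.0186.
Q is then a monomial in u, p, a:
δQ/Q = √((δu/u)² + (-1·δp/p)² + (-2·δa/a)²) = √(0.000344 + 0.00445 + 0.0142) = 0.138
Q = 1.061e-06, so δQ = 0.138 × 1.061e-06 = 1.46e-07.

1.46e-07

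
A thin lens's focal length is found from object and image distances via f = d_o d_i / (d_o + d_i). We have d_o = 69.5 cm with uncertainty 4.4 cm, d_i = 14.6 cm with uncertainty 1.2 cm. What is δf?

0.830 cm

∂f/∂d_o = (d_i/(d_o+d_i))² = 0.0301;  ∂f/∂d_i = (d_o/(d_o+d_i))² = 0.683
δf = √((∂f/∂d_o · δd_o)² + (∂f/∂d_i · δd_i)²) = √(0.0176 + 0.672) = 0.830 cm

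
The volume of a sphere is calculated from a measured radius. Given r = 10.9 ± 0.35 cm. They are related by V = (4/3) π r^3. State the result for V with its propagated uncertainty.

Products/powers → add relative errors in quadrature, weighted by exponent:
  (3·δr/r)² = (3×0.0321)² = 0.00928
δV/V = √(0.00928) = 0.0963
V = 5420 cm^3, so δV = 0.0963 × 5420 = 523 cm^3.

5420 ± 523 cm^3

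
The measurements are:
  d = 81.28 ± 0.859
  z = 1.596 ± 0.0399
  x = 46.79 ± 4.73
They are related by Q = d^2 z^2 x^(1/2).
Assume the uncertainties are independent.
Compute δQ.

8540

Relative error in a monomial: (δQ/Q)² = Σ (nᵢ · δxᵢ/xᵢ)².
  (2·δd/d)² = (2×0.0106)² = 0.000447;  (2·δz/z)² = (2×0.0250)² = 0.00250;  (½·δx/x)² = (0.5×0.101)² = 0.00255
δQ/Q = √(0.00550) = 0.0742
Q = 115100, so δQ = 0.0742 × 115100 = 8540.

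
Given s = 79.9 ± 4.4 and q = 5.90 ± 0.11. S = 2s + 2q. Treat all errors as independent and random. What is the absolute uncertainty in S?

Each term contributes (cᵢ δxᵢ)² to (δS)²:
  (2·δs)² = 77.4;  (2·δq)² = 0.0484
δS = √(77.5) = 8.80

8.80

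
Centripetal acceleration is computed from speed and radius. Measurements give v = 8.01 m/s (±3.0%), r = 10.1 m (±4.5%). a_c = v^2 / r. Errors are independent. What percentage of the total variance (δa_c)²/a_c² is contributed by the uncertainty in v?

64.0%

(δa_c/a_c)² = (2·δv/v)² + (-1·δr/r)²
  v term: (2×0.0300)² = 0.00360
  r term: (-1×0.0450)² = 0.00202
Total = 0.00562. Share from v = 0.00360/0.00562 = 0.640.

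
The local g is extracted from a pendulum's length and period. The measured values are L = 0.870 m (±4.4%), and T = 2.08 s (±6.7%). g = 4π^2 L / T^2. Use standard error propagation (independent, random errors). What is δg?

1.12 m/s^2

Products/powers → add relative errors in quadrature, weighted by exponent:
  (1·δL/L)² = (1×0.0440)² = 0.00194;  (-2·δT/T)² = (-2×0.0670)² = 0.0180
δg/g = √(0.0199) = 0.141
g = 7.94 m/s^2, so δg = 0.141 × 7.94 = 1.12 m/s^2.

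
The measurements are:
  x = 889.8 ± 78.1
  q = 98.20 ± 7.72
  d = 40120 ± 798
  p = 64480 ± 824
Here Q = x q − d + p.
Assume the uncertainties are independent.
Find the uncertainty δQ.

10400

Let w = x·q = 87380. δw/w = √((1·δx/x)² + (1·δq/q)²) = √(0.00770 + 0.00618) = 0.118, so δw = 10300.
Q = w − d + p: δQ = √(δw² + δd² + δp²) = √(1.06e+08 + 6.37e+05 + 6.79e+05) = 10400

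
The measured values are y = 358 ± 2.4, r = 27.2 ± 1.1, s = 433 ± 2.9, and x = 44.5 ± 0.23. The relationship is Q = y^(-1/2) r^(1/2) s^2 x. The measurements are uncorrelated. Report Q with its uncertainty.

Each factor contributes (exponent × relative error)² to (δQ/Q)²:
  (−½·δy/y)² = (-0.5×0.00670)² = 1.12e-05;  (½·δr/r)² = (0.5×0.0404)² = 0.000409;  (2·δs/s)² = (2×0.00670)² = 0.000179;  (1·δx/x)² = (1×0.00517)² = 2.67e-05
δQ/Q = √(0.000626) = 0.0250
Q = 2.3e+06, so δQ = 0.0250 × 2.3e+06 = 57600.

(2.30 ± 0.0576) × 10^6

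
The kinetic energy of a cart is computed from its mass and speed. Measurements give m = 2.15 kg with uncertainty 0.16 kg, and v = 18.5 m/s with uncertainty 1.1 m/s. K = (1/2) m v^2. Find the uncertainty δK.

Products/powers → add relative errors in quadrature, weighted by exponent:
  (1·δm/m)² = (1×0.0744)² = 0.00554;  (2·δv/v)² = (2×0.0595)² = 0.0141
δK/K = √(0.0197) = 0.140
K = 368 J, so δK = 0.140 × 368 = 51.6 J.

51.6 J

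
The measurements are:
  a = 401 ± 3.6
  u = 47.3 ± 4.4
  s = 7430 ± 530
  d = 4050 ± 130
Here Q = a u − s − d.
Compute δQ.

1850

Let p = a·u = 19000. δp/p = √((1·δa/a)² + (1·δu/u)²) = √(8.06e-05 + 0.00865) = 0.0935, so δp = 1770.
Q = p − s − d: δQ = √(δp² + δs² + δd²) = √(3.14e+06 + 2.81e+05 + 16900) = 1850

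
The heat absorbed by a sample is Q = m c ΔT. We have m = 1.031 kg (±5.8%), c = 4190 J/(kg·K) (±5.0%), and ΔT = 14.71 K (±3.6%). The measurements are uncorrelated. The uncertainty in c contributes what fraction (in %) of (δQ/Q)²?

(δQ/Q)² = (1·δm/m)² + (1·δc/c)² + (1·δΔT/ΔT)²
  m term: (1×0.0580)² = 0.00336
  c term: (1×0.0500)² = 0.00250
  ΔT term: (1×0.0360)² = 0.00130
Total = 0.00716. Share from c = 0.00250/0.00716 = 0.349.

34.9%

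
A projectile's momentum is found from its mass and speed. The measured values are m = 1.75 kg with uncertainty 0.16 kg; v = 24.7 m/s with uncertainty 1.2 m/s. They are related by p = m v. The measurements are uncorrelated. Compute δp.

p is a product of powers, so relative uncertainties combine in quadrature:
  (1·δm/m)² = (1×0.0914)² = 0.00836;  (1·δv/v)² = (1×0.0486)² = 0.00236
δp/p = √(0.0107) = 0.104
p = 43.2 kg·m/s, so δp = 0.104 × 43.2 = 4.48 kg·m/s.

4.48 kg·m/s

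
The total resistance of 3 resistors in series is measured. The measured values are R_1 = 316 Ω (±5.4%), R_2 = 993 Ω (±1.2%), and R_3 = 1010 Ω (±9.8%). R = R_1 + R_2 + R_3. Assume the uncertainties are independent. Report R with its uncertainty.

2320 ± 101 Ω

For a sum/difference, combine absolute errors in quadrature:
  (δR_1)² = 291;  (δR_2)² = 142;  (δR_3)² = 9800
δR = √(10200) = 101 Ω
R = 2320 Ω.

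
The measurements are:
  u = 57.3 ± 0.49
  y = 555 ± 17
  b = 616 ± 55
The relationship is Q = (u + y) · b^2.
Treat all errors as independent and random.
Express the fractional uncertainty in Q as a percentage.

Let w = u + y = 612. δw = √(δu² + δy²) = √(0.240 + 289) = 17.0, so δw/w = 0.0278.
Q is then a monomial in w, b:
δQ/Q = √((δw/w)² + (2·δb/b)²) = √(0.000771 + 0.0319) = 0.181

18.1%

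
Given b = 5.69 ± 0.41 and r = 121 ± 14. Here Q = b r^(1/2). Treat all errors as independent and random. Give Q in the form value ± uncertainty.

62.6 ± 5.78

Products/powers → add relative errors in quadrature, weighted by exponent:
  (1·δb/b)² = (1×0.0721)² = 0.00519;  (½·δr/r)² = (0.5×0.116)² = 0.00335
δQ/Q = √(0.00854) = 0.0924
Q = 62.6, so δQ = 0.0924 × 62.6 = 5.78.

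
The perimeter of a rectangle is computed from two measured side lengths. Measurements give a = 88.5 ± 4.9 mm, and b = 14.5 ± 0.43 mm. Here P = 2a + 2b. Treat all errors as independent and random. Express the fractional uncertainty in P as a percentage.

4.78%

Sums and differences: (δP)² = Σ (cᵢ δxᵢ)².
  (2·δa)² = 96.0;  (2·δb)² = 0.740
δP = √(96.8) = 9.84 mm
P = 206 mm, so δP/P = 9.84/206 = 0.0478.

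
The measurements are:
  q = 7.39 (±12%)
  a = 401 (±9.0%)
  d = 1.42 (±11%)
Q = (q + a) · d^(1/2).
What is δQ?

Let u = q + a = 408. δu = √(δq² + δa²) = √(0.786 + 1300) = 36.1, so δu/u = 0.0884.
Q is then a monomial in u, d:
δQ/Q = √((δu/u)² + (½·δd/d)²) = √(0.00781 + 0.00303) = 0.104
Q = 487, so δQ = 0.104 × 487 = 50.7.

50.7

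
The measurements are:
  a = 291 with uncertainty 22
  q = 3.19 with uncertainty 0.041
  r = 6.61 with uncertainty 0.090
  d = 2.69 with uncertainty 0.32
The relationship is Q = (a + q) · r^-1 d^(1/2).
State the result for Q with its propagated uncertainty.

Let u = a + q = 294. δu = √(δa² + δq²) = √(484 + 0.00168) = 22.0, so δu/u = 0.0748.
Q is then a monomial in u, r, d:
δQ/Q = √((δu/u)² + (-1·δr/r)² + (½·δd/d)²) = √(0.00559 + 0.000185 + 0.00354) = 0.0965
Q = 73.0, so δQ = 0.0965 × 73.0 = 7.05.

73.0 ± 7.05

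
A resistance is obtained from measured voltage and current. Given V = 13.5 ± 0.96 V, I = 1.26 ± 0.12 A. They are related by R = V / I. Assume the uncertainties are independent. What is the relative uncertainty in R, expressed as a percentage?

11.9%

Since R is a product/quotient, work with relative uncertainties:
  (1·δV/V)² = (1×0.0711)² = 0.00506;  (-1·δI/I)² = (-1×0.0952)² = 0.00907
δR/R = √(0.0141) = 0.119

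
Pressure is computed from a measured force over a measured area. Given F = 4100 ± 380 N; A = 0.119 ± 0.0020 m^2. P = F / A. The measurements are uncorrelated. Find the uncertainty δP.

3250 Pa

Since P is a product/quotient, work with relative uncertainties:
  (1·δF/F)² = (1×0.0927)² = 0.00859;  (-1·δA/A)² = (-1×0.0168)² = 0.000282
δP/P = √(0.00887) = 0.0942
P = 34500 Pa, so δP = 0.0942 × 34500 = 3250 Pa.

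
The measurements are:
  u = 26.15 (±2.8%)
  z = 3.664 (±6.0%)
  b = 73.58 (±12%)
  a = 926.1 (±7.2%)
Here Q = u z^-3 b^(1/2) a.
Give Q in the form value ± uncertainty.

Relative error in a monomial: (δQ/Q)² = Σ (nᵢ · δxᵢ/xᵢ)².
  (1·δu/u)² = (1×0.0280)² = 0.000784;  (-3·δz/z)² = (-3×0.0600)² = 0.0324;  (½·δb/b)² = (0.5×0.120)² = 0.00360;  (1·δa/a)² = (1×0.0720)² = 0.00518
δQ/Q = √(0.0420) = 0.205
Q = 4223, so δQ = 0.205 × 4223 = 865.

4223 ± 865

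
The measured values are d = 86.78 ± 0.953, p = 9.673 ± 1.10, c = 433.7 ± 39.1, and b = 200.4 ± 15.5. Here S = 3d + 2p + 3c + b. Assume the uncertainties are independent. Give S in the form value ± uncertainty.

1781 ± 118

S is a linear combination, so absolute uncertainties add in quadrature:
  (3·δd)² = 8.17;  (2·δp)² = 4.84;  (3·δc)² = 13800;  (δb)² = 240
δS = √(14000) = 118
S = 1781.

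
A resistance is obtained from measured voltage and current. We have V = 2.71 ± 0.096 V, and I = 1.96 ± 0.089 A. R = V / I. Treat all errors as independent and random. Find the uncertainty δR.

0.0796 Ω

Products/powers → add relative errors in quadrature, weighted by exponent:
  (1·δV/V)² = (1×0.0354)² = 0.00125;  (-1·δI/I)² = (-1×0.0454)² = 0.00206
δR/R = √(0.00332) = 0.0576
R = 1.38 Ω, so δR = 0.0576 × 1.38 = 0.0796 Ω.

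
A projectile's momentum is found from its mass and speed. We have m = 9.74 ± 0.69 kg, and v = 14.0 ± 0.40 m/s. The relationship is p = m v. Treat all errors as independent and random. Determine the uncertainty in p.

p is a product of powers, so relative uncertainties combine in quadrature:
  (1·δm/m)² = (1×0.0708)² = 0.00502;  (1·δv/v)² = (1×0.0286)² = 0.000816
δp/p = √(0.00583) = 0.0764
p = 136 kg·m/s, so δp = 0.0764 × 136 = 10.4 kg·m/s.

10.4 kg·m/s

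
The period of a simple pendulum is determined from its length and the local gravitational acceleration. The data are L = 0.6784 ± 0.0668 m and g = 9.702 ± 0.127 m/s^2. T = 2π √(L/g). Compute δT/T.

0.0497

T is a product of powers, so relative uncertainties combine in quadrature:
  (½·δL/L)² = (0.5×0.0985)² = 0.00242;  (−½·δg/g)² = (-0.5×0.0131)² = 4.28e-05
δT/T = √(0.00247) = 0.0497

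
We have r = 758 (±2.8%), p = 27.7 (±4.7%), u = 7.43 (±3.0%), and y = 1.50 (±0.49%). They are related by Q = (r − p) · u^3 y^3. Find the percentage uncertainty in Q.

Let w = r − p = 730. δw = √(δr² + δp²) = √(450 + 1.69) = 21.3, so δw/w = 0.0291.
Q is then a monomial in w, u, y:
δQ/Q = √((δw/w)² + (3·δu/u)² + (3·δy/y)²) = √(0.000848 + 0.00810 + 0.000216) = 0.0957

9.57%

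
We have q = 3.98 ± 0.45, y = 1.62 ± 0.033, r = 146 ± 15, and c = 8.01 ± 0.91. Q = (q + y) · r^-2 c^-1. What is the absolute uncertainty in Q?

Let u = q + y = 5.60. δu = √(δq² + δy²) = √(0.203 + 0.00109) = 0.451, so δu/u = 0.0806.
Q is then a monomial in u, r, c:
δQ/Q = √((δu/u)² + (-2·δr/r)² + (-1·δc/c)²) = √(0.00649 + 0.0422 + 0.0129) = 0.248
Q = 3.28e-05, so δQ = 0.248 × 3.28e-05 = 8.14e-06.

8.14e-06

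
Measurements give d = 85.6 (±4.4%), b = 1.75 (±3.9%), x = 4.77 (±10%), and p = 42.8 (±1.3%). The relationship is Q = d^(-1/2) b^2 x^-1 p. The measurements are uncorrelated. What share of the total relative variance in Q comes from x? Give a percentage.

(δQ/Q)² = (−½·δd/d)² + (2·δb/b)² + (-1·δx/x)² + (1·δp/p)²
  d term: (-0.5×0.0440)² = 0.000484
  b term: (2×0.0390)² = 0.00608
  x term: (-1×0.100)² = 0.0100
  p term: (1×0.0130)² = 0.000169
Total = 0.0167. Share from x = 0.0100/0.0167 = 0.597.

59.7%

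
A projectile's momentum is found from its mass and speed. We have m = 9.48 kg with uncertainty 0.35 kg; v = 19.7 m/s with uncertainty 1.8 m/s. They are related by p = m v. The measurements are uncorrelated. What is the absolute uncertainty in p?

Products/powers → add relative errors in quadrature, weighted by exponent:
  (1·δm/m)² = (1×0.0369)² = 0.00136;  (1·δv/v)² = (1×0.0914)² = 0.00835
δp/p = √(0.00971) = 0.0985
p = 187 kg·m/s, so δp = 0.0985 × 187 = 18.4 kg·m/s.

18.4 kg·m/s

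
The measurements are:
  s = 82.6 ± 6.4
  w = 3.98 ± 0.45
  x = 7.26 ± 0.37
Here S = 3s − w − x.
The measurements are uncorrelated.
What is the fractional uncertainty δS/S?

0.0812

Sums and differences: (δS)² = Σ (cᵢ δxᵢ)².
  (3·δs)² = 369;  (δw)² = 0.203;  (δx)² = 0.137
δS = √(369) = 19.2
S = 237, so δS/S = 19.2/237 = 0.0812.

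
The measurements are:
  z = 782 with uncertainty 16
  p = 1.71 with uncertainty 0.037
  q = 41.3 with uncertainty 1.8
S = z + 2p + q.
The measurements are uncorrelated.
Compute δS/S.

0.0195

For a sum/difference, combine absolute errors in quadrature:
  (δz)² = 256;  (2·δp)² = 0.00548;  (δq)² = 3.24
δS = √(259) = 16.1
S = 827, so δS/S = 16.1/827 = 0.0195.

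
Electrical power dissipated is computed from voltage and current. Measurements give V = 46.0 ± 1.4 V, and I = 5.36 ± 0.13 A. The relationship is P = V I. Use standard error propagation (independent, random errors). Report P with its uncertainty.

247 ± 9.60 W

Relative error in a monomial: (δP/P)² = Σ (nᵢ · δxᵢ/xᵢ)².
  (1·δV/V)² = (1×0.0304)² = 0.000926;  (1·δI/I)² = (1×0.0243)² = 0.000588
δP/P = √(0.00151) = 0.0389
P = 247 W, so δP = 0.0389 × 247 = 9.60 W.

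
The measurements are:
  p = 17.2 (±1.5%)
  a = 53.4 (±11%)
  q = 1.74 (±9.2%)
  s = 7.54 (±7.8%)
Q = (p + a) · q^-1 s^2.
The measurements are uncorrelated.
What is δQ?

460

Let u = p + a = 70.6. δu = √(δp² + δa²) = √(0.0666 + 34.5) = 5.88, so δu/u = 0.0833.
Q is then a monomial in u, q, s:
δQ/Q = √((δu/u)² + (-1·δq/q)² + (2·δs/s)²) = √(0.00694 + 0.00846 + 0.0243) = 0.199
Q = 2310, so δQ = 0.199 × 2310 = 460.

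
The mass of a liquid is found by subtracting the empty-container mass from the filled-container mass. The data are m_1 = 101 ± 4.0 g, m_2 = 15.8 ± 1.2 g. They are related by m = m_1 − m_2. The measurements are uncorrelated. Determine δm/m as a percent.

For a sum/difference, combine absolute errors in quadrature:
  (δm_1)² = 16.0;  (δm_2)² = 1.44
δm = √(17.4) = 4.18 g
m = 85.2 g, so δm/m = 4.18/85.2 = 0.0490.

4.90%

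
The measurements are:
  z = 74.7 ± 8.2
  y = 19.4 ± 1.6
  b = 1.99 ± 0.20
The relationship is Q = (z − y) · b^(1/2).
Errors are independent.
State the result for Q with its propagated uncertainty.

78.0 ± 12.4

Let u = z − y = 55.3. δu = √(δz² + δy²) = √(67.2 + 2.56) = 8.35, so δu/u = 0.151.
Q is then a monomial in u, b:
δQ/Q = √((δu/u)² + (½·δb/b)²) = √(0.0228 + 0.00253) = 0.159
Q = 78.0, so δQ = 0.159 × 78.0 = 12.4.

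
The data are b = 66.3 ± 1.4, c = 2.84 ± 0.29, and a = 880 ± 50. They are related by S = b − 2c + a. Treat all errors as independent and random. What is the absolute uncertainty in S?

Absolute uncertainties add in quadrature for a linear combination:
  (δb)² = 1.96;  (2·δc)² = 0.336;  (δa)² = 2500
δS = √(2500) = 50.0

50.0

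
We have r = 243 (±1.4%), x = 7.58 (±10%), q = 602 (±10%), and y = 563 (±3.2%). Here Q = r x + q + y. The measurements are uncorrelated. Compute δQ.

Let p = r·x = 1840. δp/p = √((1·δr/r)² + (1·δx/x)²) = √(0.000196 + 0.0100) = 0.101, so δp = 186.
Q = p + q + y: δQ = √(δp² + δq² + δy²) = √(34600 + 3620 + 325) = 196

196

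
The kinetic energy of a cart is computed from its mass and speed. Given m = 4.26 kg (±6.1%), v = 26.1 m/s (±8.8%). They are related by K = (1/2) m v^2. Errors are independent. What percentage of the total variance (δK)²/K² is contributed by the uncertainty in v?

(δK/K)² = (1·δm/m)² + (2·δv/v)²
  m term: (1×0.0610)² = 0.00372
  v term: (2×0.0880)² = 0.0310
Total = 0.0347. Share from v = 0.0310/0.0347 = 0.893.

89.3%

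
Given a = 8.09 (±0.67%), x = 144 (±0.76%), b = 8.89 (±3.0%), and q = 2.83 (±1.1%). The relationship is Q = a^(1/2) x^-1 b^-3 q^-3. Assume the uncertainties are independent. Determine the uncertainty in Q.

1.19e-07

Q is a product of powers, so relative uncertainties combine in quadrature:
  (½·δa/a)² = (0.5×0.00670)² = 1.12e-05;  (-1·δx/x)² = (-1×0.00760)² = 5.78e-05;  (-3·δb/b)² = (-3×0.0300)² = 0.00810;  (-3·δq/q)² = (-3×0.0110)² = 0.00109
δQ/Q = √(0.00926) = 0.0962
Q = 1.24e-06, so δQ = 0.0962 × 1.24e-06 = 1.19e-07.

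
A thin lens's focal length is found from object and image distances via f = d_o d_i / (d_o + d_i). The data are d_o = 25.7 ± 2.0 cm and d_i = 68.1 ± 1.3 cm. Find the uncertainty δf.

1.06 cm

∂f/∂d_o = (d_i/(d_o+d_i))² = 0.527;  ∂f/∂d_i = (d_o/(d_o+d_i))² = 0.0751
δf = √((∂f/∂d_o · δd_o)² + (∂f/∂d_i · δd_i)²) = √(1.11 + 0.00952) = 1.06 cm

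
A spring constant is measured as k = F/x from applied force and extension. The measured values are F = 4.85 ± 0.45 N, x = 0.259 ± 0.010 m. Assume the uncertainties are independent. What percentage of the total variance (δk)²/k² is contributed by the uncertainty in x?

(δk/k)² = (1·δF/F)² + (-1·δx/x)²
  F term: (1×0.0928)² = 0.00861
  x term: (-1×0.0386)² = 0.00149
Total = 0.0101. Share from x = 0.00149/0.0101 = 0.148.

14.8%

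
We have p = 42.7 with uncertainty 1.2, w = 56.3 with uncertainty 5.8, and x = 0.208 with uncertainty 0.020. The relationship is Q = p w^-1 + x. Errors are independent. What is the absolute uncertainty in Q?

0.0834

Let h = p·w^-1 = 0.758. δh/h = √((1·δp/p)² + (-1·δw/w)²) = √(0.000790 + 0.0106) = 0.107, so δh = 0.0810.
Q = h + x: δQ = √(δh² + δx²) = √(0.00656 + 0.000400) = 0.0834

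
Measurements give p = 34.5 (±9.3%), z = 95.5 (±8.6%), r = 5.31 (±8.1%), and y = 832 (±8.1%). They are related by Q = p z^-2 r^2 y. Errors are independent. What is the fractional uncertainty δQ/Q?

0.267

For a monomial Q ∝ p, z^-2, r^2, y, fractional errors add in quadrature:
  (1·δp/p)² = (1×0.0930)² = 0.00865;  (-2·δz/z)² = (-2×0.0860)² = 0.0296;  (2·δr/r)² = (2×0.0810)² = 0.0262;  (1·δy/y)² = (1×0.0810)² = 0.00656
δQ/Q = √(0.0710) = 0.267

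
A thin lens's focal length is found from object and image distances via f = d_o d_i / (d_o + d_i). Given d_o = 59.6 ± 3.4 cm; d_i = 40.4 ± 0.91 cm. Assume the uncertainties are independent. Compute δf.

0.642 cm

∂f/∂d_o = (d_i/(d_o+d_i))² = 0.163;  ∂f/∂d_i = (d_o/(d_o+d_i))² = 0.355
δf = √((∂f/∂d_o · δd_o)² + (∂f/∂d_i · δd_i)²) = √(0.308 + 0.104) = 0.642 cm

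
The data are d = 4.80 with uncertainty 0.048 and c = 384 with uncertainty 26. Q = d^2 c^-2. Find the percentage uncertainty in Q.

Since Q is a product/quotient, work with relative uncertainties:
  (2·δd/d)² = (2×0.0100)² = 0.000400;  (-2·δc/c)² = (-2×0.0677)² = 0.0183
δQ/Q = √(0.0187) = 0.137

13.7%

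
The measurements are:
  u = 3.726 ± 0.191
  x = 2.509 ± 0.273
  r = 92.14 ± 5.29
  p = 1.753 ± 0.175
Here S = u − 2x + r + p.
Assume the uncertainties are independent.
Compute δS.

5.32

Sums and differences: (δS)² = Σ (cᵢ δxᵢ)².
  (δu)² = 0.0365;  (2·δx)² = 0.298;  (δr)² = 28.0;  (δp)² = 0.0306
δS = √(28.3) = 5.32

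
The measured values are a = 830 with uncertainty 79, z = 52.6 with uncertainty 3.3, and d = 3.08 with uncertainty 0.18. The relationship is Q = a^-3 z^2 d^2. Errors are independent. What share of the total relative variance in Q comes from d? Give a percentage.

(δQ/Q)² = (-3·δa/a)² + (2·δz/z)² + (2·δd/d)²
  a term: (-3×0.0952)² = 0.0815
  z term: (2×0.0627)² = 0.0157
  d term: (2×0.0584)² = 0.0137
Total = 0.111. Share from d = 0.0137/0.111 = 0.123.

12.3%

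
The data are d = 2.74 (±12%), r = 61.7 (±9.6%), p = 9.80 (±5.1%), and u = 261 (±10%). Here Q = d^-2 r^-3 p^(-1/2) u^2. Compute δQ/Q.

0.426

Products/powers → add relative errors in quadrature, weighted by exponent:
  (-2·δd/d)² = (-2×0.120)² = 0.0576;  (-3·δr/r)² = (-3×0.0960)² = 0.0829;  (−½·δp/p)² = (-0.5×0.0510)² = 0.000650;  (2·δu/u)² = (2×0.100)² = 0.0400
δQ/Q = √(0.181) = 0.426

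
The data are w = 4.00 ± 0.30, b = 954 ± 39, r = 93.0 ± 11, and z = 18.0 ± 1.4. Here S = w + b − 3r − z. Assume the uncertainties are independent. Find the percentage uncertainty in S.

S is a linear combination, so absolute uncertainties add in quadrature:
  (δw)² = 0.0900;  (δb)² = 1520;  (3·δr)² = 1090;  (δz)² = 1.96
δS = √(2610) = 51.1
S = 661, so δS/S = 51.1/661 = 0.0773.

7.73%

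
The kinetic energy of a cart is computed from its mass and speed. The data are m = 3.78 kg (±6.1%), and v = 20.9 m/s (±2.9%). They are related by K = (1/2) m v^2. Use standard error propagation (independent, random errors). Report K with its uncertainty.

826 ± 69.5 J

Since K is a product/quotient, work with relative uncertainties:
  (1·δm/m)² = (1×0.0610)² = 0.00372;  (2·δv/v)² = (2×0.0290)² = 0.00336
δK/K = √(0.00709) = 0.0842
K = 826 J, so δK = 0.0842 × 826 = 69.5 J.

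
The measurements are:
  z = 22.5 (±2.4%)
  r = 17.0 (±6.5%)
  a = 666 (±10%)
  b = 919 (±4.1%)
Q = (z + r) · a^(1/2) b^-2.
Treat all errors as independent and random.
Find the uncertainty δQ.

Let u = z + r = 39.5. δu = √(δz² + δr²) = √(0.292 + 1.22) = 1.23, so δu/u = 0.0311.
Q is then a monomial in u, a, b:
δQ/Q = √((δu/u)² + (½·δa/a)² + (-2·δb/b)²) = √(0.000969 + 0.00250 + 0.00672) = 0.101
Q = 0.00121, so δQ = 0.101 × 0.00121 = 0.000122.

0.000122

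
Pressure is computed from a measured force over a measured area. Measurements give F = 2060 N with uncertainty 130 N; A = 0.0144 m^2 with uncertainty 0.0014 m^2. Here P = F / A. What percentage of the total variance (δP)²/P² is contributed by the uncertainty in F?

(δP/P)² = (1·δF/F)² + (-1·δA/A)²
  F term: (1×0.0631)² = 0.00398
  A term: (-1×0.0972)² = 0.00945
Total = 0.0134. Share from F = 0.00398/0.0134 = 0.296.

29.6%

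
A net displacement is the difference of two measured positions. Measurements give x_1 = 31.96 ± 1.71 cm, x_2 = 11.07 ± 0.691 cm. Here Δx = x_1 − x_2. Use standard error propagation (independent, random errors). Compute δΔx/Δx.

Each term contributes (cᵢ δxᵢ)² to (δΔx)²:
  (δx_1)² = 2.92;  (δx_2)² = 0.477
δΔx = √(3.40) = 1.84 cm
Δx = 20.89 cm, so δΔx/Δx = 1.84/20.89 = 0.0883.

0.0883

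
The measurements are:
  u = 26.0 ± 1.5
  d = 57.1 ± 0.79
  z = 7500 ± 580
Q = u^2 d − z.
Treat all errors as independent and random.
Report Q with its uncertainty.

Let p = u^2·d = 38600. δp/p = √((2·δu/u)² + (1·δd/d)²) = √(0.0133 + 0.000191) = 0.116, so δp = 4490.
Q = p − z: δQ = √(δp² + δz²) = √(2.01e+07 + 3.36e+05) = 4520
Q = 31100.

31100 ± 4520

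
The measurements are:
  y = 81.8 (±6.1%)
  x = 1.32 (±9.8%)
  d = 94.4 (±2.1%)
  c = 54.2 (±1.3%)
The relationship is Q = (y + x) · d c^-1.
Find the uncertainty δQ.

Let u = y + x = 83.1. δu = √(δy² + δx²) = √(24.9 + 0.0167) = 4.99, so δu/u = 0.0601.
Q is then a monomial in u, d, c:
δQ/Q = √((δu/u)² + (1·δd/d)² + (-1·δc/c)²) = √(0.00361 + 0.000441 + 0.000169) = 0.0649
Q = 145, so δQ = 0.0649 × 145 = 9.40.

9.40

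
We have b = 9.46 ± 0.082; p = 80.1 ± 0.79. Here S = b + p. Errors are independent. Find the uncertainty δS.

0.794

Each term contributes (cᵢ δxᵢ)² to (δS)²:
  (δb)² = 0.00672;  (δp)² = 0.624
δS = √(0.631) = 0.794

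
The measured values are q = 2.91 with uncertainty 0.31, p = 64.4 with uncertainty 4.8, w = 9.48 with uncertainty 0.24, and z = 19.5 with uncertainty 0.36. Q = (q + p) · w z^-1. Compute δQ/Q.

Let u = q + p = 67.3. δu = √(δq² + δp²) = √(0.0961 + 23.0) = 4.81, so δu/u = 0.0715.
Q is then a monomial in u, w, z:
δQ/Q = √((δu/u)² + (1·δw/w)² + (-1·δz/z)²) = √(0.00511 + 0.000641 + 0.000341) = 0.0780

0.0780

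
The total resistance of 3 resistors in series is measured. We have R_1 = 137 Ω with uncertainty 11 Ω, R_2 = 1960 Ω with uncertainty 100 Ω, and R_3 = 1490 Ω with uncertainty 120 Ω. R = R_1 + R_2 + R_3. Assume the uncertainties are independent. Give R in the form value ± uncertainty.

3590 ± 157 Ω

For a sum/difference, combine absolute errors in quadrature:
  (δR_1)² = 121;  (δR_2)² = 10000;  (δR_3)² = 14400
δR = √(24500) = 157 Ω
R = 3590 Ω.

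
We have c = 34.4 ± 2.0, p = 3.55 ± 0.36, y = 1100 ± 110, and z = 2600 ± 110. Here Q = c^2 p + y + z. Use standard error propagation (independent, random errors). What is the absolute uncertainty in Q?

667

Let w = c^2·p = 4200. δw/w = √((2·δc/c)² + (1·δp/p)²) = √(0.0135 + 0.0103) = 0.154, so δw = 648.
Q = w + y + z: δQ = √(δw² + δy² + δz²) = √(4.2e+05 + 12100 + 12100) = 667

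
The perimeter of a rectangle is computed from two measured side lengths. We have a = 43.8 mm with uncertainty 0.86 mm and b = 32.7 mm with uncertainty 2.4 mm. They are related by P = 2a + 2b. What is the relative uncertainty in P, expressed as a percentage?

3.33%

Absolute uncertainties add in quadrature for a linear combination:
  (2·δa)² = 2.96;  (2·δb)² = 23.0
δP = √(26.0) = 5.10 mm
P = 153 mm, so δP/P = 5.10/153 = 0.0333.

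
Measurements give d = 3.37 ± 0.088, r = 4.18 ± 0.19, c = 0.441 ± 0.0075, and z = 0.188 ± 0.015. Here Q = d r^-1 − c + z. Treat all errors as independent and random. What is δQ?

Let p = d·r^-1 = 0.806. δp/p = √((1·δd/d)² + (-1·δr/r)²) = √(0.000682 + 0.00207) = 0.0524, so δp = 0.0423.
Q = p − c + z: δQ = √(δp² + δc² + δz²) = √(0.00179 + 5.62e-05 + 0.000225) = 0.0455

0.0455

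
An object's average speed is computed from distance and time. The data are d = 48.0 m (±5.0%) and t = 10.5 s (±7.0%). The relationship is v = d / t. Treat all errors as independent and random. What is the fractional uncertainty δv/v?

0.0860

Products/powers → add relative errors in quadrature, weighted by exponent:
  (1·δd/d)² = (1×0.0500)² = 0.00250;  (-1·δt/t)² = (-1×0.0700)² = 0.00490
δv/v = √(0.00740) = 0.0860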